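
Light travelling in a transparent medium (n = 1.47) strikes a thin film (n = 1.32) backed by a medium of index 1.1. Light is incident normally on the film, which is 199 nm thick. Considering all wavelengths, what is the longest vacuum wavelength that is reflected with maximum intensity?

525 nm

Top surface (1.47 → 1.32): reflection off a lower-index medium gives no phase shift.
Ray reflecting at the bottom interface goes from n = 1.32 toward n = 1.1: no phase shift.
Net: no relative phase inversion (both shifts match).
With no net inversion, constructive interference in reflection requires 2 n t = m λ.
λ = 2 n t / m. The longest wavelength is m = 1: λ = 2 × 1.32 × 199 / 1.00 = 525 nm.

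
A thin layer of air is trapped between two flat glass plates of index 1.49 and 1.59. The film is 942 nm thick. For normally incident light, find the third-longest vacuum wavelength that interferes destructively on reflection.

628 nm

At the upper boundary (n = 1.49 to n = 1.0) the reflected ray undergoes no phase shift.
At the lower boundary (n = 1.0 to n = 1.59) the reflected ray undergoes a half-wave phase shift.
Exactly one π shift → a net half-wave offset.
With one net inversion, destructive interference in reflection requires 2 n t = m λ.
λ = 2 n t / m. The third-longest wavelength is m = 3: λ = 2 × 1.0 × 942 / 3.00 = 628 nm.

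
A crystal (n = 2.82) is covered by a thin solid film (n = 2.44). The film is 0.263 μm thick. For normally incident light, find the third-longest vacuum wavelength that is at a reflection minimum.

513 nm

Ray reflecting at the top interface goes from n = 1.0 toward n = 2.44: a half-wave phase shift.
Ray reflecting at the bottom interface goes from n = 2.44 toward n = 2.82: a half-wave phase shift.
Zero or two π shifts → no net half-wave offset.
So the condition for destructive reflection is 2 n t = (m + ½) λ.
λ = 2 n t / (m + ½). The third-longest wavelength is m = 2: λ = 2 × 2.44 × 263 / 2.50 = 513 nm.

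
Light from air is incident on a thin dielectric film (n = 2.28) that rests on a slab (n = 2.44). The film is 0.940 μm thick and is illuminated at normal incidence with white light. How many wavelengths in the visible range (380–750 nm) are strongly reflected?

At the upper boundary (n = 1.0 to n = 2.28) the reflected ray undergoes a half-wave phase shift.
Bottom surface (2.28 → 2.44): reflection off a higher-index medium gives a half-wave phase shift.
The two reflections carry the same phase change, so no net offset.
With no net inversion, constructive interference in reflection requires 2 n t = m λ.
λ = 2 n t / m = 4286 / m nm.
m=5: 857 nm (IR); m=6: 714 nm (visible); m=7: 612 nm (visible); m=8: 536 nm (visible); m=9: 476 nm (visible); m=10: 429 nm (visible); m=11: 390 nm (visible); m=12: 357 nm (UV).

6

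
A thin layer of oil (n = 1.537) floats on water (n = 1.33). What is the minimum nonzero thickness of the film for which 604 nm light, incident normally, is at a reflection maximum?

At the upper boundary (n = 1.0 to n = 1.537) the reflected ray undergoes a half-wave phase shift.
At the lower boundary (n = 1.537 to n = 1.33) the reflected ray undergoes no phase shift.
The two reflections differ by half a wavelength.
So the condition for constructive reflection is 2 n t = (m + ½) λ.
Minimum at m = 0: t = λ / (4 n) = 604 / (4 × 1.537) = 98.2 nm.

98.2 nm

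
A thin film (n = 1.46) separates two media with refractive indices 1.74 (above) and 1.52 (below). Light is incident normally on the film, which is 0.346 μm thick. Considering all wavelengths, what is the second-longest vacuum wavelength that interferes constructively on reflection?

At the upper boundary (n = 1.74 to n = 1.46) the reflected ray undergoes no phase shift.
At the lower boundary (n = 1.46 to n = 1.52) the reflected ray undergoes a half-wave phase shift.
The two reflections differ by half a wavelength.
With one net inversion, constructive interference in reflection requires 2 n t = (m + ½) λ.
λ = 2 n t / (m + ½). The second-longest wavelength is m = 1: λ = 2 × 1.46 × 346 / 1.50 = 674 nm.

674 nm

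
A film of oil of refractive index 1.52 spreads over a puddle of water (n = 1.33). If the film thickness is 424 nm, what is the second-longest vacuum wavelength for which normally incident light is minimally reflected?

644 nm

Ray reflecting at the top interface goes from n = 1.0 toward n = 1.52: a half-wave phase shift.
Ray reflecting at the bottom interface goes from n = 1.52 toward n = 1.33: no phase shift.
Net: one phase inversion between the two reflected rays.
So the condition for destructive reflection is 2 n t = m λ.
λ = 2 n t / m. The second-longest wavelength is m = 2: λ = 2 × 1.52 × 424 / 2.00 = 644 nm.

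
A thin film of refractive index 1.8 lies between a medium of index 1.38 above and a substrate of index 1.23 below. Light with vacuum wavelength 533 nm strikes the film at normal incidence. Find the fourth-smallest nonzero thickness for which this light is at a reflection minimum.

592 nm

At the upper boundary (n = 1.38 to n = 1.8) the reflected ray undergoes a half-wave phase shift.
At the lower boundary (n = 1.8 to n = 1.23) the reflected ray undergoes no phase shift.
Exactly one π shift → a net half-wave offset.
For weak reflection here: 2 n t = m λ.
The fourth-smallest nonzero thickness corresponds to m = 4: t = m λ / (2 n) = 4.00 × 533 / (2 × 1.8) = 592 nm.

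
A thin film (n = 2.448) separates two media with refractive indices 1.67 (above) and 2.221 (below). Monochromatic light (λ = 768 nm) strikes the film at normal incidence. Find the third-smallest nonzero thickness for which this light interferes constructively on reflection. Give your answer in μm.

0.392 μm

At the upper boundary (n = 1.67 to n = 2.448) the reflected ray undergoes a half-wave phase shift.
Ray reflecting at the bottom interface goes from n = 2.448 toward n = 2.221: no phase shift.
Net: one phase inversion between the two reflected rays.
For strong reflection here: 2 n t = (m + ½) λ.
The third-smallest nonzero thickness corresponds to m = 2: t = (m + ½) λ / (2 n) = 2.50 × 768 / (2 × 2.448) = 392 nm.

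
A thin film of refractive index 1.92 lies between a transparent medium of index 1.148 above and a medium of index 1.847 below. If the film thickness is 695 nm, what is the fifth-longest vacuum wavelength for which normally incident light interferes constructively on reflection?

At the upper boundary (n = 1.148 to n = 1.92) the reflected ray undergoes a half-wave phase shift.
At the lower boundary (n = 1.92 to n = 1.847) the reflected ray undergoes no phase shift.
Net: one phase inversion between the two reflected rays.
So the condition for constructive reflection is 2 n t = (m + ½) λ.
λ = 2 n t / (m + ½). The fifth-longest wavelength is m = 4: λ = 2 × 1.92 × 695 / 4.50 = 593 nm.

593 nm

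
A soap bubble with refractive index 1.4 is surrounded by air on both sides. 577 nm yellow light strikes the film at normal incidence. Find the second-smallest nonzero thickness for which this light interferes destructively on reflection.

Top surface (1.0 → 1.4): reflection off a higher-index medium gives a half-wave phase shift.
Ray reflecting at the bottom interface goes from n = 1.4 toward n = 1.0: no phase shift.
Exactly one π shift → a net half-wave offset.
For weak reflection here: 2 n t = m λ.
The second-smallest nonzero thickness corresponds to m = 2: t = m λ / (2 n) = 2.00 × 577 / (2 × 1.4) = 412 nm.

412 nm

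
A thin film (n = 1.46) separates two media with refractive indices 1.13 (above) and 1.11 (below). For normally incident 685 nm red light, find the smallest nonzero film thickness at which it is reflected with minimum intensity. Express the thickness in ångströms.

2346 Å

Ray reflecting at the top interface goes from n = 1.13 toward n = 1.46: a half-wave phase shift.
At the lower boundary (n = 1.46 to n = 1.11) the reflected ray undergoes no phase shift.
Net: one phase inversion between the two reflected rays.
So the condition for destructive reflection is 2 n t = m λ.
Minimum nonzero at m = 1: t = λ / (2 n) = 685 / (2 × 1.46) = 235 nm.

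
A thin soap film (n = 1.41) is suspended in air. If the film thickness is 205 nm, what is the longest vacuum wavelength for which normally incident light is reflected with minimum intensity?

578 nm

Ray reflecting at the top interface goes from n = 1.0 toward n = 1.41: a half-wave phase shift.
At the lower boundary (n = 1.41 to n = 1.0) the reflected ray undergoes no phase shift.
Net: one phase inversion between the two reflected rays.
So the condition for destructive reflection is 2 n t = m λ.
λ = 2 n t / m. The longest wavelength is m = 1: λ = 2 × 1.41 × 205 / 1.00 = 578 nm.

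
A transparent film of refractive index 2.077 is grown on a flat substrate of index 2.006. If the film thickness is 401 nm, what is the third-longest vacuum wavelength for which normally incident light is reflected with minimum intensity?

Top surface (1.0 → 2.077): reflection off a higher-index medium gives a half-wave phase shift.
Bottom surface (2.077 → 2.006): reflection off a lower-index medium gives no phase shift.
Net: one phase inversion between the two reflected rays.
With one net inversion, destructive interference in reflection requires 2 n t = m λ.
λ = 2 n t / m. The third-longest wavelength is m = 3: λ = 2 × 2.077 × 401 / 3.00 = 555 nm.

555 nm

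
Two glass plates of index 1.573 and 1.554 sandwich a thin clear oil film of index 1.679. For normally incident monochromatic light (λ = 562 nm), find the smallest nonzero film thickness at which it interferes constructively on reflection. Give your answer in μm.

At the upper boundary (n = 1.573 to n = 1.679) the reflected ray undergoes a half-wave phase shift.
Ray reflecting at the bottom interface goes from n = 1.679 toward n = 1.554: no phase shift.
The two reflections differ by half a wavelength.
So the condition for constructive reflection is 2 n t = (m + ½) λ.
Minimum at m = 0: t = λ / (4 n) = 562 / (4 × 1.679) = 83.7 nm.

0.0837 μm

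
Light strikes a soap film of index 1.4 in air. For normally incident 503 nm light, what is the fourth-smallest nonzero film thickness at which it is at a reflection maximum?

629 nm

At the upper boundary (n = 1.0 to n = 1.4) the reflected ray undergoes a half-wave phase shift.
Ray reflecting at the bottom interface goes from n = 1.4 toward n = 1.0: no phase shift.
The two reflections differ by half a wavelength.
With one net inversion, constructive interference in reflection requires 2 n t = (m + ½) λ.
The fourth-smallest nonzero thickness corresponds to m = 3: t = (m + ½) λ / (2 n) = 3.50 × 503 / (2 × 1.4) = 629 nm.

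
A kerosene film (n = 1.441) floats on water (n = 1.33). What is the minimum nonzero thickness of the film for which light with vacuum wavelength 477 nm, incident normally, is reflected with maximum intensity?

82.8 nm

Top surface (1.0 → 1.441): reflection off a higher-index medium gives a half-wave phase shift.
Ray reflecting at the bottom interface goes from n = 1.441 toward n = 1.33: no phase shift.
Exactly one π shift → a net half-wave offset.
With one net inversion, constructive interference in reflection requires 2 n t = (m + ½) λ.
Minimum at m = 0: t = λ / (4 n) = 477 / (4 × 1.441) = 82.8 nm.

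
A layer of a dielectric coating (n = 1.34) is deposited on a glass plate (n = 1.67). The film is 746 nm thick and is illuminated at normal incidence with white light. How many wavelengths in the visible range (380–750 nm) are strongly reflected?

3

Top surface (1.0 → 1.34): reflection off a higher-index medium gives a half-wave phase shift.
At the lower boundary (n = 1.34 to n = 1.67) the reflected ray undergoes a half-wave phase shift.
The two reflections carry the same phase change, so no net offset.
For maximum reflection here: 2 n t = m λ.
λ = 2 n t / m = 1999 / m nm.
m=2: 1000 nm (IR); m=3: 666 nm (visible); m=4: 500 nm (visible); m=5: 400 nm (visible); m=6: 333 nm (UV).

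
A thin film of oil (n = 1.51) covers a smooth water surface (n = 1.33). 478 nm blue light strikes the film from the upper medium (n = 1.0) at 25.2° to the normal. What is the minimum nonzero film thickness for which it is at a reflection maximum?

Ray reflecting at the top interface goes from n = 1.0 toward n = 1.51: a half-wave phase shift.
Ray reflecting at the bottom interface goes from n = 1.51 toward n = 1.33: no phase shift.
Exactly one π shift → a net half-wave offset.
For bright reflection here: 2 n t cos θ_r = (m + ½) λ.
Snell's law: 1.0 sin 25.2° = 1.51 sin θ_r → sin θ_r = 0.282, cos θ_r = 0.959.
Minimum at m = 0: t = λ / (4 n cos θ_r) = 478 / (4 × 1.51 × 0.959) = 82.5 nm.

82.5 nm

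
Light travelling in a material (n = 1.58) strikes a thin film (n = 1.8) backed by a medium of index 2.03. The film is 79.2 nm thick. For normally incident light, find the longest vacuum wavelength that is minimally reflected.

570 nm

At the upper boundary (n = 1.58 to n = 1.8) the reflected ray undergoes a half-wave phase shift.
At the lower boundary (n = 1.8 to n = 2.03) the reflected ray undergoes a half-wave phase shift.
Zero or two π shifts → no net half-wave offset.
With no net inversion, destructive interference in reflection requires 2 n t = (m + ½) λ.
λ = 2 n t / (m + ½). The longest wavelength is m = 0: λ = 2 × 1.8 × 79.2 / 0.500 = 570 nm.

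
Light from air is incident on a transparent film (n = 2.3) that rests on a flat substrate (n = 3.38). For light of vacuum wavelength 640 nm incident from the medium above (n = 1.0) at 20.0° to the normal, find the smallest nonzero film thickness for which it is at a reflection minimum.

Top surface (1.0 → 2.3): reflection off a higher-index medium gives a half-wave phase shift.
Bottom surface (2.3 → 3.38): reflection off a higher-index medium gives a half-wave phase shift.
The two reflections carry the same phase change, so no net offset.
For weak reflection here: 2 n t cos θ_r = (m + ½) λ.
Snell's law: 1.0 sin 20.0° = 2.3 sin θ_r → sin θ_r = 0.149, cos θ_r = 0.989.
Minimum at m = 0: t = λ / (4 n cos θ_r) = 640 / (4 × 2.3 × 0.989) = 70.3 nm.

70.3 nm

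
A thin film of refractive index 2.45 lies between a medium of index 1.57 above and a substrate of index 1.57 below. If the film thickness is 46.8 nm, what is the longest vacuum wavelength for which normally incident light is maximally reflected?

459 nm

Top surface (1.57 → 2.45): reflection off a higher-index medium gives a half-wave phase shift.
At the lower boundary (n = 2.45 to n = 1.57) the reflected ray undergoes no phase shift.
Exactly one π shift → a net half-wave offset.
So the condition for constructive reflection is 2 n t = (m + ½) λ.
λ = 2 n t / (m + ½). The longest wavelength is m = 0: λ = 2 × 2.45 × 46.8 / 0.500 = 459 nm.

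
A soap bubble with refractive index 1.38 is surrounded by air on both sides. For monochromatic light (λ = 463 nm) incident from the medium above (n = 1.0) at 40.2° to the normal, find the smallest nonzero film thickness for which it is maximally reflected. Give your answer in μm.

0.0949 μm

Top surface (1.0 → 1.38): reflection off a higher-index medium gives a half-wave phase shift.
Ray reflecting at the bottom interface goes from n = 1.38 toward n = 1.0: no phase shift.
Exactly one π shift → a net half-wave offset.
For maximum reflection here: 2 n t cos θ_r = (m + ½) λ.
Snell's law: 1.0 sin 40.2° = 1.38 sin θ_r → sin θ_r = 0.468, cos θ_r = 0.884.
Minimum at m = 0: t = λ / (4 n cos θ_r) = 463 / (4 × 1.38 × 0.884) = 94.9 nm.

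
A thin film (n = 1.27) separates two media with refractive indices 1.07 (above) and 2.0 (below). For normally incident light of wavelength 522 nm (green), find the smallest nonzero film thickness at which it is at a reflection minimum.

At the upper boundary (n = 1.07 to n = 1.27) the reflected ray undergoes a half-wave phase shift.
At the lower boundary (n = 1.27 to n = 2.0) the reflected ray undergoes a half-wave phase shift.
The two reflections carry the same phase change, so no net offset.
So the condition for destructive reflection is 2 n t = (m + ½) λ.
Minimum at m = 0: t = λ / (4 n) = 522 / (4 × 1.27) = 103 nm.

103 nm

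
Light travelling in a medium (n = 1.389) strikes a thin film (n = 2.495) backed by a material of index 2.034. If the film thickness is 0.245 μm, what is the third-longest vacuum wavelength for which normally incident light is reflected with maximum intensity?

489 nm

Top surface (1.389 → 2.495): reflection off a higher-index medium gives a half-wave phase shift.
Ray reflecting at the bottom interface goes from n = 2.495 toward n = 2.034: no phase shift.
Exactly one π shift → a net half-wave offset.
So the condition for constructive reflection is 2 n t = (m + ½) λ.
λ = 2 n t / (m + ½). The third-longest wavelength is m = 2: λ = 2 × 2.495 × 245 / 2.50 = 489 nm.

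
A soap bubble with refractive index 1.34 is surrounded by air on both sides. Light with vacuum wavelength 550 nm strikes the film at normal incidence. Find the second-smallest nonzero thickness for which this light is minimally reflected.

410 nm

At the upper boundary (n = 1.0 to n = 1.34) the reflected ray undergoes a half-wave phase shift.
Bottom surface (1.34 → 1.0): reflection off a lower-index medium gives no phase shift.
Exactly one π shift → a net half-wave offset.
So the condition for destructive reflection is 2 n t = m λ.
The second-smallest nonzero thickness corresponds to m = 2: t = m λ / (2 n) = 2.00 × 550 / (2 × 1.34) = 410 nm.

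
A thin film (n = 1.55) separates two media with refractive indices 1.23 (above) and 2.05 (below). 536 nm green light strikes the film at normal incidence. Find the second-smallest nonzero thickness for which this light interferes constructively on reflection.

346 nm

At the upper boundary (n = 1.23 to n = 1.55) the reflected ray undergoes a half-wave phase shift.
Bottom surface (1.55 → 2.05): reflection off a higher-index medium gives a half-wave phase shift.
The two reflections carry the same phase change, so no net offset.
With no net inversion, constructive interference in reflection requires 2 n t = m λ.
The second-smallest nonzero thickness corresponds to m = 2: t = m λ / (2 n) = 2.00 × 536 / (2 × 1.55) = 346 nm.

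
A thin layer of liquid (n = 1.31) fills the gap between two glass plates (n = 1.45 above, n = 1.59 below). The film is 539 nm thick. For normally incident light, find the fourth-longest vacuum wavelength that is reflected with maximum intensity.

Ray reflecting at the top interface goes from n = 1.45 toward n = 1.31: no phase shift.
At the lower boundary (n = 1.31 to n = 1.59) the reflected ray undergoes a half-wave phase shift.
Exactly one π shift → a net half-wave offset.
For strong reflection here: 2 n t = (m + ½) λ.
λ = 2 n t / (m + ½). The fourth-longest wavelength is m = 3: λ = 2 × 1.31 × 539 / 3.50 = 403 nm.

403 nm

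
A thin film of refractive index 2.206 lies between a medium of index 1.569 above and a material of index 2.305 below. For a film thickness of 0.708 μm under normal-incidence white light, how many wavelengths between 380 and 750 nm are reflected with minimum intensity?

Top surface (1.569 → 2.206): reflection off a higher-index medium gives a half-wave phase shift.
At the lower boundary (n = 2.206 to n = 2.305) the reflected ray undergoes a half-wave phase shift.
Net: no relative phase inversion (both shifts match).
For weak reflection here: 2 n t = (m + ½) λ.
λ = 2 n t / (m + ½) = 3124 / (m + ½) nm.
m=3: 892 nm (IR); m=4: 694 nm (visible); m=5: 568 nm (visible); m=6: 481 nm (visible); m=7: 416 nm (visible); m=8: 367 nm (UV).

4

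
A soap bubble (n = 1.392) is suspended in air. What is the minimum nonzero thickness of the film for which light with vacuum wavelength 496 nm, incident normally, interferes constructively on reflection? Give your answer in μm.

0.0891 μm

Top surface (1.0 → 1.392): reflection off a higher-index medium gives a half-wave phase shift.
Ray reflecting at the bottom interface goes from n = 1.392 toward n = 1.0: no phase shift.
Exactly one π shift → a net half-wave offset.
So the condition for constructive reflection is 2 n t = (m + ½) λ.
Minimum at m = 0: t = λ / (4 n) = 496 / (4 × 1.392) = 89.1 nm.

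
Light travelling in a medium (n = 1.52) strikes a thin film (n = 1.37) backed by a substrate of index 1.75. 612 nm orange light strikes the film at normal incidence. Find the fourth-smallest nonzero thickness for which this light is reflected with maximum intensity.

Ray reflecting at the top interface goes from n = 1.52 toward n = 1.37: no phase shift.
Bottom surface (1.37 → 1.75): reflection off a higher-index medium gives a half-wave phase shift.
Exactly one π shift → a net half-wave offset.
So the condition for constructive reflection is 2 n t = (m + ½) λ.
The fourth-smallest nonzero thickness corresponds to m = 3: t = (m + ½) λ / (2 n) = 3.50 × 612 / (2 × 1.37) = 782 nm.

782 nm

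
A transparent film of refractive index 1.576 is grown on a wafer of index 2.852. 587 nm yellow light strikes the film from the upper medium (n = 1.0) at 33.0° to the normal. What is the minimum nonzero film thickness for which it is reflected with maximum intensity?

Ray reflecting at the top interface goes from n = 1.0 toward n = 1.576: a half-wave phase shift.
Ray reflecting at the bottom interface goes from n = 1.576 toward n = 2.852: a half-wave phase shift.
Zero or two π shifts → no net half-wave offset.
For bright reflection here: 2 n t cos θ_r = m λ.
Snell's law: 1.0 sin 33.0° = 1.576 sin θ_r → sin θ_r = 0.346, cos θ_r = 0.938.
Minimum nonzero at m = 1: t = λ / (2 n cos θ_r) = 587 / (2 × 1.576 × 0.938) = 198 nm.

198 nm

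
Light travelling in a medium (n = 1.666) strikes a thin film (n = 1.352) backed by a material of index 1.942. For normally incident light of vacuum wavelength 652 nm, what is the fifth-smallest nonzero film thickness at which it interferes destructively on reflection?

1206 nm

Top surface (1.666 → 1.352): reflection off a lower-index medium gives no phase shift.
At the lower boundary (n = 1.352 to n = 1.942) the reflected ray undergoes a half-wave phase shift.
Exactly one π shift → a net half-wave offset.
With one net inversion, destructive interference in reflection requires 2 n t = m λ.
The fifth-smallest nonzero thickness corresponds to m = 5: t = m λ / (2 n) = 5.00 × 652 / (2 × 1.352) = 1206 nm.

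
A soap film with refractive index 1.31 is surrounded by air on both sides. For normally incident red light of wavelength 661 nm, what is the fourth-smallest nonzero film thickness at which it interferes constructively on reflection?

883 nm

At the upper boundary (n = 1.0 to n = 1.31) the reflected ray undergoes a half-wave phase shift.
Bottom surface (1.31 → 1.0): reflection off a lower-index medium gives no phase shift.
The two reflections differ by half a wavelength.
So the condition for constructive reflection is 2 n t = (m + ½) λ.
The fourth-smallest nonzero thickness corresponds to m = 3: t = (m + ½) λ / (2 n) = 3.50 × 661 / (2 × 1.31) = 883 nm.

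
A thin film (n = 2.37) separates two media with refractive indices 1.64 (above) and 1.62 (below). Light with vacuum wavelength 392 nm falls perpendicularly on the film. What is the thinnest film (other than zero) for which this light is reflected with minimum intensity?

Top surface (1.64 → 2.37): reflection off a higher-index medium gives a half-wave phase shift.
At the lower boundary (n = 2.37 to n = 1.62) the reflected ray undergoes no phase shift.
Exactly one π shift → a net half-wave offset.
So the condition for destructive reflection is 2 n t = m λ.
Minimum nonzero at m = 1: t = λ / (2 n) = 392 / (2 × 2.37) = 82.7 nm.

82.7 nm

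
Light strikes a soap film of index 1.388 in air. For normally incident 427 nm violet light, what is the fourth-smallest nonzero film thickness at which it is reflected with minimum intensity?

615 nm

Ray reflecting at the top interface goes from n = 1.0 toward n = 1.388: a half-wave phase shift.
Ray reflecting at the bottom interface goes from n = 1.388 toward n = 1.0: no phase shift.
The two reflections differ by half a wavelength.
So the condition for destructive reflection is 2 n t = m λ.
The fourth-smallest nonzero thickness corresponds to m = 4: t = m λ / (2 n) = 4.00 × 427 / (2 × 1.388) = 615 nm.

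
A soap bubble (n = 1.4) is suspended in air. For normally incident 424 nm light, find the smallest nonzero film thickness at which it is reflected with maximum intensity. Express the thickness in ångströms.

Top surface (1.0 → 1.4): reflection off a higher-index medium gives a half-wave phase shift.
At the lower boundary (n = 1.4 to n = 1.0) the reflected ray undergoes no phase shift.
Exactly one π shift → a net half-wave offset.
For maximum reflection here: 2 n t = (m + ½) λ.
Minimum at m = 0: t = λ / (4 n) = 424 / (4 × 1.4) = 75.7 nm.

757 Å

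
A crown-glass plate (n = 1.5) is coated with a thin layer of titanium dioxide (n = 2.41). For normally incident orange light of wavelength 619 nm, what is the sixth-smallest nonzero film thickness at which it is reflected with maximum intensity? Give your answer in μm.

Top surface (1.0 → 2.41): reflection off a higher-index medium gives a half-wave phase shift.
Ray reflecting at the bottom interface goes from n = 2.41 toward n = 1.5: no phase shift.
Exactly one π shift → a net half-wave offset.
So the condition for constructive reflection is 2 n t = (m + ½) λ.
The sixth-smallest nonzero thickness corresponds to m = 5: t = (m + ½) λ / (2 n) = 5.50 × 619 / (2 × 2.41) = 706 nm.

0.706 μm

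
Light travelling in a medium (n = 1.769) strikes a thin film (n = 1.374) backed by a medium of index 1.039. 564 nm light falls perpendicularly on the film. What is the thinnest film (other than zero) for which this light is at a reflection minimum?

103 nm

Top surface (1.769 → 1.374): reflection off a lower-index medium gives no phase shift.
Ray reflecting at the bottom interface goes from n = 1.374 toward n = 1.039: no phase shift.
Zero or two π shifts → no net half-wave offset.
With no net inversion, destructive interference in reflection requires 2 n t = (m + ½) λ.
Minimum at m = 0: t = λ / (4 n) = 564 / (4 × 1.374) = 103 nm.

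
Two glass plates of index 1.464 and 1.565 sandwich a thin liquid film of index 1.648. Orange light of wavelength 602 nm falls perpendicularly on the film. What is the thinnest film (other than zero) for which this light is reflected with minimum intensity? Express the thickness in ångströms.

Top surface (1.464 → 1.648): reflection off a higher-index medium gives a half-wave phase shift.
At the lower boundary (n = 1.648 to n = 1.565) the reflected ray undergoes no phase shift.
Net: one phase inversion between the two reflected rays.
For dark reflection here: 2 n t = m λ.
Minimum nonzero at m = 1: t = λ / (2 n) = 602 / (2 × 1.648) = 183 nm.

1826 Å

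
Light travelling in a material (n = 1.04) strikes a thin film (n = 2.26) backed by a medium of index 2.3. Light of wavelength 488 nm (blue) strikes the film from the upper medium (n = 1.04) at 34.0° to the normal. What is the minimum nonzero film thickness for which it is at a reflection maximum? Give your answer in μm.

Top surface (1.04 → 2.26): reflection off a higher-index medium gives a half-wave phase shift.
Bottom surface (2.26 → 2.3): reflection off a higher-index medium gives a half-wave phase shift.
Zero or two π shifts → no net half-wave offset.
So the condition for constructive reflection is 2 n t cos θ_r = m λ.
Snell's law: 1.04 sin 34.0° = 2.26 sin θ_r → sin θ_r = 0.257, cos θ_r = 0.966.
Minimum nonzero at m = 1: t = λ / (2 n cos θ_r) = 488 / (2 × 2.26 × 0.966) = 112 nm.

0.112 μm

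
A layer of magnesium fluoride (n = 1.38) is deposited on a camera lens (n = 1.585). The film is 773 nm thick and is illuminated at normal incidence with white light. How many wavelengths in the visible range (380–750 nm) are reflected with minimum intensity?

At the upper boundary (n = 1.0 to n = 1.38) the reflected ray undergoes a half-wave phase shift.
At the lower boundary (n = 1.38 to n = 1.585) the reflected ray undergoes a half-wave phase shift.
Zero or two π shifts → no net half-wave offset.
With no net inversion, destructive interference in reflection requires 2 n t = (m + ½) λ.
λ = 2 n t / (m + ½) = 2133 / (m + ½) nm.
m=2: 853 nm (IR); m=3: 610 nm (visible); m=4: 474 nm (visible); m=5: 388 nm (visible); m=6: 328 nm (UV).

3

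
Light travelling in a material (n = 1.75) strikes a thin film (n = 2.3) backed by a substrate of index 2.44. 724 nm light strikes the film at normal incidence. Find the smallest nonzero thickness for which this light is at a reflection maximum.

157 nm

Ray reflecting at the top interface goes from n = 1.75 toward n = 2.3: a half-wave phase shift.
At the lower boundary (n = 2.3 to n = 2.44) the reflected ray undergoes a half-wave phase shift.
Net: no relative phase inversion (both shifts match).
For bright reflection here: 2 n t = m λ.
The smallest nonzero thickness corresponds to m = 1: t = m λ / (2 n) = 1.00 × 724 / (2 × 2.3) = 157 nm.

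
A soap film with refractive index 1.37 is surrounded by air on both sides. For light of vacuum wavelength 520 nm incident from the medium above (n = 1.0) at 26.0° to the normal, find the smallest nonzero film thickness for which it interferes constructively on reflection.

100 nm

Ray reflecting at the top interface goes from n = 1.0 toward n = 1.37: a half-wave phase shift.
Ray reflecting at the bottom interface goes from n = 1.37 toward n = 1.0: no phase shift.
Net: one phase inversion between the two reflected rays.
For bright reflection here: 2 n t cos θ_r = (m + ½) λ.
Snell's law: 1.0 sin 26.0° = 1.37 sin θ_r → sin θ_r = 0.320, cos θ_r = 0.947.
Minimum at m = 0: t = λ / (4 n cos θ_r) = 520 / (4 × 1.37 × 0.947) = 100 nm.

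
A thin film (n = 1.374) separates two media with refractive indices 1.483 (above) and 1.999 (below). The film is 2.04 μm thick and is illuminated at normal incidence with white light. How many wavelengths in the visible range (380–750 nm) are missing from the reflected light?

7

Top surface (1.483 → 1.374): reflection off a lower-index medium gives no phase shift.
At the lower boundary (n = 1.374 to n = 1.999) the reflected ray undergoes a half-wave phase shift.
Net: one phase inversion between the two reflected rays.
So the condition for destructive reflection is 2 n t = m λ.
λ = 2 n t / m = 5606 / m nm.
m=7: 801 nm (IR); m=8: 701 nm (visible); m=9: 623 nm (visible); m=10: 561 nm (visible); m=11: 510 nm (visible); m=12: 467 nm (visible); m=13: 431 nm (visible); m=14: 400 nm (visible); m=15: 374 nm (UV).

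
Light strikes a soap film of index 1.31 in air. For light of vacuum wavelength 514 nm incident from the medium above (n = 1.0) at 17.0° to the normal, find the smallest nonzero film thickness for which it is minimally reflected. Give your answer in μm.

Top surface (1.0 → 1.31): reflection off a higher-index medium gives a half-wave phase shift.
Bottom surface (1.31 → 1.0): reflection off a lower-index medium gives no phase shift.
The two reflections differ by half a wavelength.
So the condition for destructive reflection is 2 n t cos θ_r = m λ.
Snell's law: 1.0 sin 17.0° = 1.31 sin θ_r → sin θ_r = 0.223, cos θ_r = 0.975.
Minimum nonzero at m = 1: t = λ / (2 n cos θ_r) = 514 / (2 × 1.31 × 0.975) = 201 nm.

0.201 μm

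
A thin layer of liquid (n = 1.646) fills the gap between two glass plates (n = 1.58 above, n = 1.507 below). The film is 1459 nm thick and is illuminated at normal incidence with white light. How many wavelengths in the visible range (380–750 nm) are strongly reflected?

7

Ray reflecting at the top interface goes from n = 1.58 toward n = 1.646: a half-wave phase shift.
Ray reflecting at the bottom interface goes from n = 1.646 toward n = 1.507: no phase shift.
The two reflections differ by half a wavelength.
For maximum reflection here: 2 n t = (m + ½) λ.
λ = 2 n t / (m + ½) = 4803 / (m + ½) nm.
m=5: 873 nm (IR); m=6: 739 nm (visible); m=7: 640 nm (visible); m=8: 565 nm (visible); m=9: 506 nm (visible); m=10: 457 nm (visible); m=11: 418 nm (visible); m=12: 384 nm (visible); m=13: 356 nm (UV).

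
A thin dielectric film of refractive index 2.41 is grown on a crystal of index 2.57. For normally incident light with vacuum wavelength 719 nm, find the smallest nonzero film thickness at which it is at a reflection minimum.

At the upper boundary (n = 1.0 to n = 2.41) the reflected ray undergoes a half-wave phase shift.
Bottom surface (2.41 → 2.57): reflection off a higher-index medium gives a half-wave phase shift.
Zero or two π shifts → no net half-wave offset.
So the condition for destructive reflection is 2 n t = (m + ½) λ.
Minimum at m = 0: t = λ / (4 n) = 719 / (4 × 2.41) = 74.6 nm.

74.6 nm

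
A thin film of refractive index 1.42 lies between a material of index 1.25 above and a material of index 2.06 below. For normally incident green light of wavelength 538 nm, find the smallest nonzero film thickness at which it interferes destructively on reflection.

94.7 nm

At the upper boundary (n = 1.25 to n = 1.42) the reflected ray undergoes a half-wave phase shift.
Bottom surface (1.42 → 2.06): reflection off a higher-index medium gives a half-wave phase shift.
The two reflections carry the same phase change, so no net offset.
With no net inversion, destructive interference in reflection requires 2 n t = (m + ½) λ.
Minimum at m = 0: t = λ / (4 n) = 538 / (4 × 1.42) = 94.7 nm.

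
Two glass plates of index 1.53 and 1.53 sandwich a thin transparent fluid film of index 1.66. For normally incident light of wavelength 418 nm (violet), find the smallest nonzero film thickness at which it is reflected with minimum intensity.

Ray reflecting at the top interface goes from n = 1.53 toward n = 1.66: a half-wave phase shift.
At the lower boundary (n = 1.66 to n = 1.53) the reflected ray undergoes no phase shift.
Exactly one π shift → a net half-wave offset.
For dark reflection here: 2 n t = m λ.
Minimum nonzero at m = 1: t = λ / (2 n) = 418 / (2 × 1.66) = 126 nm.

126 nm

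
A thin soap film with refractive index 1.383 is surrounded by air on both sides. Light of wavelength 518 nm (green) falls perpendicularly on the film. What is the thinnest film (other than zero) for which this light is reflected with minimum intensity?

187 nm

At the upper boundary (n = 1.0 to n = 1.383) the reflected ray undergoes a half-wave phase shift.
At the lower boundary (n = 1.383 to n = 1.0) the reflected ray undergoes no phase shift.
The two reflections differ by half a wavelength.
With one net inversion, destructive interference in reflection requires 2 n t = m λ.
Minimum nonzero at m = 1: t = λ / (2 n) = 518 / (2 × 1.383) = 187 nm.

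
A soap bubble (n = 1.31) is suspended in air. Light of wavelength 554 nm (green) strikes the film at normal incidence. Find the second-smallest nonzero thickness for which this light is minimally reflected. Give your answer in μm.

0.423 μm

Top surface (1.0 → 1.31): reflection off a higher-index medium gives a half-wave phase shift.
Bottom surface (1.31 → 1.0): reflection off a lower-index medium gives no phase shift.
The two reflections differ by half a wavelength.
So the condition for destructive reflection is 2 n t = m λ.
The second-smallest nonzero thickness corresponds to m = 2: t = m λ / (2 n) = 2.00 × 554 / (2 × 1.31) = 423 nm.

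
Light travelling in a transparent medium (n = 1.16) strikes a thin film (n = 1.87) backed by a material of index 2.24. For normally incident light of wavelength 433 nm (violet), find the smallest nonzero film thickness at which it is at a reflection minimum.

57.9 nm

Top surface (1.16 → 1.87): reflection off a higher-index medium gives a half-wave phase shift.
At the lower boundary (n = 1.87 to n = 2.24) the reflected ray undergoes a half-wave phase shift.
Zero or two π shifts → no net half-wave offset.
For weak reflection here: 2 n t = (m + ½) λ.
Minimum at m = 0: t = λ / (4 n) = 433 / (4 × 1.87) = 57.9 nm.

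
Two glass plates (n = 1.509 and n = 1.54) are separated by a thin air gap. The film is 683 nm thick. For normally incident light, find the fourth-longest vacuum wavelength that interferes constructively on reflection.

390 nm

Top surface (1.509 → 1.0): reflection off a lower-index medium gives no phase shift.
Ray reflecting at the bottom interface goes from n = 1.0 toward n = 1.54: a half-wave phase shift.
Exactly one π shift → a net half-wave offset.
For strong reflection here: 2 n t = (m + ½) λ.
λ = 2 n t / (m + ½). The fourth-longest wavelength is m = 3: λ = 2 × 1.0 × 683 / 3.50 = 390 nm.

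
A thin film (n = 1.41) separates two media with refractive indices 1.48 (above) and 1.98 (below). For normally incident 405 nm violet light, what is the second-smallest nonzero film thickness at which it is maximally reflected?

215 nm

Ray reflecting at the top interface goes from n = 1.48 toward n = 1.41: no phase shift.
Ray reflecting at the bottom interface goes from n = 1.41 toward n = 1.98: a half-wave phase shift.
Exactly one π shift → a net half-wave offset.
For strong reflection here: 2 n t = (m + ½) λ.
The second-smallest nonzero thickness corresponds to m = 1: t = (m + ½) λ / (2 n) = 1.50 × 405 / (2 × 1.41) = 215 nm.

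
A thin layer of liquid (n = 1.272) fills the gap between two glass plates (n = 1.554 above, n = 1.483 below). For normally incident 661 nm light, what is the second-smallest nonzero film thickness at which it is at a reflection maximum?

390 nm

Ray reflecting at the top interface goes from n = 1.554 toward n = 1.272: no phase shift.
At the lower boundary (n = 1.272 to n = 1.483) the reflected ray undergoes a half-wave phase shift.
Exactly one π shift → a net half-wave offset.
With one net inversion, constructive interference in reflection requires 2 n t = (m + ½) λ.
The second-smallest nonzero thickness corresponds to m = 1: t = (m + ½) λ / (2 n) = 1.50 × 661 / (2 × 1.272) = 390 nm.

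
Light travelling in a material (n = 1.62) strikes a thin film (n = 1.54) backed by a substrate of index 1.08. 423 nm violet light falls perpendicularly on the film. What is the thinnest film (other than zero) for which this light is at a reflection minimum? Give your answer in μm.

Ray reflecting at the top interface goes from n = 1.62 toward n = 1.54: no phase shift.
Bottom surface (1.54 → 1.08): reflection off a lower-index medium gives no phase shift.
Net: no relative phase inversion (both shifts match).
For minimum reflection here: 2 n t = (m + ½) λ.
Minimum at m = 0: t = λ / (4 n) = 423 / (4 × 1.54) = 68.7 nm.

0.0687 μm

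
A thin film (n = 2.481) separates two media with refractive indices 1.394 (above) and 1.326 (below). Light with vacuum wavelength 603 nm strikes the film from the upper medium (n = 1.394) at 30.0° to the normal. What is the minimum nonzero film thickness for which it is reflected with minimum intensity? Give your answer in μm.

Ray reflecting at the top interface goes from n = 1.394 toward n = 2.481: a half-wave phase shift.
Ray reflecting at the bottom interface goes from n = 2.481 toward n = 1.326: no phase shift.
Net: one phase inversion between the two reflected rays.
For weak reflection here: 2 n t cos θ_r = m λ.
Snell's law: 1.394 sin 30.0° = 2.481 sin θ_r → sin θ_r = 0.281, cos θ_r = 0.960.
Minimum nonzero at m = 1: t = λ / (2 n cos θ_r) = 603 / (2 × 2.481 × 0.960) = 127 nm.

0.127 μm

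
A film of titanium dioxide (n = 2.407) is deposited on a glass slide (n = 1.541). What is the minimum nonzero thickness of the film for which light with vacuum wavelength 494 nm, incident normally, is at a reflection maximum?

Ray reflecting at the top interface goes from n = 1.0 toward n = 2.407: a half-wave phase shift.
At the lower boundary (n = 2.407 to n = 1.541) the reflected ray undergoes no phase shift.
Net: one phase inversion between the two reflected rays.
With one net inversion, constructive interference in reflection requires 2 n t = (m + ½) λ.
Minimum at m = 0: t = λ / (4 n) = 494 / (4 × 2.407) = 51.3 nm.

51.3 nm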